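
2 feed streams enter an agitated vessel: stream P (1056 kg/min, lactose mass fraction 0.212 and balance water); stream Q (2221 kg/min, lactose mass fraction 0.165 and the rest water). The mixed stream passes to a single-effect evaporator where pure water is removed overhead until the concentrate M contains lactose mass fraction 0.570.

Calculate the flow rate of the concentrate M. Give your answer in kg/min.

1036 kg/min

lactose entering = 1056×0.212 + 2221×0.165 = 590.34 kg/min.
All lactose reports to M, so M = 590.34/0.570 = 1035.7 kg/min.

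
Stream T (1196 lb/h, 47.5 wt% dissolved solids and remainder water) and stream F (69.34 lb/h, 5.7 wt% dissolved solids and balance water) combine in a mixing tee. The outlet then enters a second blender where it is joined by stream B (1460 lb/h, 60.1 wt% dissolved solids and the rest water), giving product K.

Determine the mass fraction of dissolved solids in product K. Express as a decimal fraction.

0.5319

Overall, product flow = 2725.3 lb/h.
dissolved solids in = 1196×0.475 + 69.34×0.057 + 1460×0.601 = 1449.5 lb/h.
dissolved solids fraction in K = 0.5319.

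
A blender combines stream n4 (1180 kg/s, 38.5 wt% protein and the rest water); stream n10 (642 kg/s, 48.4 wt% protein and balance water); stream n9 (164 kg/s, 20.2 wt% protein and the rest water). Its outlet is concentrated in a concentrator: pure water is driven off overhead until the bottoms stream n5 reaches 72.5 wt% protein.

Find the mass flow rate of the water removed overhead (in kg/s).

protein entering = 1180×0.385 + 642×0.484 + 164×0.202 = 798.16 kg/s.
All protein reports to n5, so n5 = 798.16/0.725 = 1100.9 kg/s.
Total feed = 1986 kg/s; overhead = 1986 − 1100.9 = 885.1 kg/s.

885.1 kg/s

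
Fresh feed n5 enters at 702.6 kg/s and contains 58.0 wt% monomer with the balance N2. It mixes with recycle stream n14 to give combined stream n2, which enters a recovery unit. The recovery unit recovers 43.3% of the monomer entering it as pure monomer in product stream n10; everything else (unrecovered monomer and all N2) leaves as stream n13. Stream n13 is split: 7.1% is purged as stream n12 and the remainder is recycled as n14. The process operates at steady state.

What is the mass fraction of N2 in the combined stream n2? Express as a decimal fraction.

N2 enters only via n5 and leaves only via the purge: 702.6×0.420 = 0.071×(N2 in n13), and the recovery unit passes all N2, so N2 in n2 = N2 in n13 = 4156.2 kg/s.
monomer in n2: m_A = 702.6×0.580 + (1−0.071)·(1−0.433)·m_A, so m_A = 407.51/0.4733 = 861.07 kg/s.
n2 = 861.07 + 4156.2 = 5017.3 kg/s.
N2 fraction in n2 = 4156.2/5017.3 = 0.828.

0.828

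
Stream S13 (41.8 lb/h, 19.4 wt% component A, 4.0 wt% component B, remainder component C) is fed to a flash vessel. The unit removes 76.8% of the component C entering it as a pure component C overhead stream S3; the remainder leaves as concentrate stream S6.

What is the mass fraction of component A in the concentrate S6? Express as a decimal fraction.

component A is not removed: 41.8×0.194 = 8.1092 lb/h of component A enters S6.
component C entering = 41.8×0.766 = 32.019 lb/h; overhead removed = 0.768×32.019 = 24.59 lb/h.
Concentrate = 41.8 − 24.59 = 17.21 lb/h.
Mass fraction = 8.1092/17.21 = 0.4712.

0.4712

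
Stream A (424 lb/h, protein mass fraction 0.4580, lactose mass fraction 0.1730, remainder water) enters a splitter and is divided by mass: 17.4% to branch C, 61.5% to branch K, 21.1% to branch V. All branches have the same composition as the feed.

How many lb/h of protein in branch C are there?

33.79 lb/h

Branch C total = 0.174×424 = 73.776 lb/h.
protein in C = 0.458×73.776 = 33.789 lb/h.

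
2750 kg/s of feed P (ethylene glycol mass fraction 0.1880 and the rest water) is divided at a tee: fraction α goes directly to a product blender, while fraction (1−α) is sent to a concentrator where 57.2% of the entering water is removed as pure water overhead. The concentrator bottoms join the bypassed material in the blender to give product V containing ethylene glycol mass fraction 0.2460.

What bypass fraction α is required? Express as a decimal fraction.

0.492

All 2750×0.188 = 517 kg/s of ethylene glycol reaches V, so V = 517/0.246 = 2101.6 kg/s and vapour = 648.37 kg/s.
The evaporator receives (1−α)·2750 of feed at 0.812 water and removes 0.572 of that water:
0.572×0.812×(1−α)×2750 = 648.37
(1−α) = 648.37/1277.3 = 0.5076;  α = 0.4924.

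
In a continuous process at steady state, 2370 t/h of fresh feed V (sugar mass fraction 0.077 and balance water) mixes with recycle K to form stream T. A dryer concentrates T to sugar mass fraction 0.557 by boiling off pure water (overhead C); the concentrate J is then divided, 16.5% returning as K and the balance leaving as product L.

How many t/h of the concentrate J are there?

Overall sugar balance (none leaves overhead): sugar in fresh feed = sugar in product, i.e. 2370×0.077 = (1−0.165)·J·0.557.
J = 182.49/(0.557×0.835) = 392.37 t/h.

392.4 t/h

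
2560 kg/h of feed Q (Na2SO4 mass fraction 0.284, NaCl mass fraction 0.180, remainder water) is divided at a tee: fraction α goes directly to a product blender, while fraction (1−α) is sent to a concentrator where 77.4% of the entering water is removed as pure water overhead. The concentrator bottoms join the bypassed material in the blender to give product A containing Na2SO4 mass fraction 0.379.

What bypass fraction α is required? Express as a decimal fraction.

0.396

All 2560×0.284 = 727.04 kg/h of Na2SO4 reaches A, so A = 727.04/0.379 = 1918.3 kg/h and vapour = 641.69 kg/h.
The evaporator receives (1−α)·2560 of feed at 0.536 water and removes 0.774 of that water:
0.774×0.536×(1−α)×2560 = 641.69
(1−α) = 641.69/1062.1 = 0.6042;  α = 0.3958.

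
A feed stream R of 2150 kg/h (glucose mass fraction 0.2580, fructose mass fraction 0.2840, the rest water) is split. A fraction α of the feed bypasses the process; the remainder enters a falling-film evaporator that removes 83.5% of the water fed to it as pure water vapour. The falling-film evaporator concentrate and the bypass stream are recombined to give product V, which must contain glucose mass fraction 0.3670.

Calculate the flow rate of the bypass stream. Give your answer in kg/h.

480.3 kg/h

All 2150×0.258 = 554.7 kg/h of glucose reaches V, so V = 554.7/0.367 = 1511.4 kg/h and vapour = 638.56 kg/h.
The evaporator receives (1−α)·2150 of feed at 0.458 water and removes 0.835 of that water:
0.835×0.458×(1−α)×2150 = 638.56
(1−α) = 638.56/822.22 = 0.7766;  α = 0.2234.
Bypass flow = 0.2234×2150 = 480.27 kg/h.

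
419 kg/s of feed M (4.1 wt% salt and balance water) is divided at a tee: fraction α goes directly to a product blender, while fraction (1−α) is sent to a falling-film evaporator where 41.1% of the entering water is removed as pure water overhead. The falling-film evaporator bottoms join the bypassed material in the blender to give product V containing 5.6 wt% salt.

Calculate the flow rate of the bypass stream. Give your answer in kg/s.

All 419×0.041 = 17.179 kg/s of salt reaches V, so V = 17.179/0.056 = 306.77 kg/s and vapour = 112.23 kg/s.
The evaporator receives (1−α)·419 of feed at 0.959 water and removes 0.411 of that water:
0.411×0.959×(1−α)×419 = 112.23
(1−α) = 112.23/165.15 = 0.6796;  α = 0.3204.
Bypass flow = 0.3204×419 = 134.25 kg/s.

134.3 kg/s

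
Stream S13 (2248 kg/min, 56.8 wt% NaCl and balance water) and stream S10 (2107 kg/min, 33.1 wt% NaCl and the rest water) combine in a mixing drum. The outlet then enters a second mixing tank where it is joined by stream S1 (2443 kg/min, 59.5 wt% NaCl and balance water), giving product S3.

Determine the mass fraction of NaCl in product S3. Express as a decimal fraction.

Overall, product flow = 6798 kg/min.
NaCl in = 2248×0.568 + 2107×0.331 + 2443×0.595 = 3427.9 kg/min.
NaCl fraction in S3 = 0.5042.

0.5042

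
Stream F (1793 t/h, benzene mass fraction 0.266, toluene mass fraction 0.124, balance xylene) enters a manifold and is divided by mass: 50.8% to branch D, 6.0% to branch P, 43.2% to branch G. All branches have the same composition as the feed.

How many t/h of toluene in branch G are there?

96.05 t/h

Branch G total = 0.432×1793 = 774.58 t/h.
toluene in G = 0.124×774.58 = 96.047 t/h.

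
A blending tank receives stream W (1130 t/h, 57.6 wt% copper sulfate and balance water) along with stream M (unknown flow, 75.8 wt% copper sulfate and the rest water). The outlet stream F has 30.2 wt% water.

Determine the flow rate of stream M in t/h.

2298 t/h

Let M be the unknown flow. Total out = 1130 + M.
water balance: 479.12 + 0.242·M = 0.302·(1130 + M)
(0.242 − 0.302)·M = 0.302×1130 − 479.12 = -137.86
M = -137.86 / -0.060 = 2297.7 t/h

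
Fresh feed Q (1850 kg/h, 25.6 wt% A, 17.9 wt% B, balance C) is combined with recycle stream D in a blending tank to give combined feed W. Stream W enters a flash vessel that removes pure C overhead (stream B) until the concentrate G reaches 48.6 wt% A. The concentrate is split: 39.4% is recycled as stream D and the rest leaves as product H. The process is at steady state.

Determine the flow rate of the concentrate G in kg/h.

1608 kg/h

Overall A balance (none leaves overhead): A in fresh feed = A in product, i.e. 1850×0.256 = (1−0.394)·G·0.486.
G = 473.6/(0.486×0.606) = 1608.1 kg/h.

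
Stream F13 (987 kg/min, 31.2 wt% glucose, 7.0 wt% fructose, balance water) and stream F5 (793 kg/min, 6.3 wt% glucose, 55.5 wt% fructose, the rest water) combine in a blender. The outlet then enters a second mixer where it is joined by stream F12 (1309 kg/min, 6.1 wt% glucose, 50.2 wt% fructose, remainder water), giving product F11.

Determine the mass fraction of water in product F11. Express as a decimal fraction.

0.481

Overall, product flow = 3089 kg/min.
water in = 987×0.618 + 793×0.382 + 1309×0.437 = 1484.9 kg/min.
water fraction in F11 = 0.481.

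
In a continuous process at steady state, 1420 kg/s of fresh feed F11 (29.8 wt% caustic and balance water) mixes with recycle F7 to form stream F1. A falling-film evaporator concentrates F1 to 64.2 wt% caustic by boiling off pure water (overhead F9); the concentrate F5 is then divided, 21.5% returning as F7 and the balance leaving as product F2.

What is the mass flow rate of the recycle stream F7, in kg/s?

180.5 kg/s

Overall caustic balance (none leaves overhead): caustic in fresh feed = caustic in product, i.e. 1420×0.298 = (1−0.215)·F5·0.642.
F5 = 423.16/(0.642×0.785) = 839.65 kg/s.
Recycle F7 = 0.215×839.65 = 180.53 kg/s.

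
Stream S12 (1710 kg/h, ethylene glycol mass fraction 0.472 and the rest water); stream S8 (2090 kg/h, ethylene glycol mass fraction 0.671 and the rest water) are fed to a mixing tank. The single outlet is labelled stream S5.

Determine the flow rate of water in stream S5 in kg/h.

1590 kg/h

water out = water in = 1710×0.528 + 2090×0.329 = 1590.5 kg/h.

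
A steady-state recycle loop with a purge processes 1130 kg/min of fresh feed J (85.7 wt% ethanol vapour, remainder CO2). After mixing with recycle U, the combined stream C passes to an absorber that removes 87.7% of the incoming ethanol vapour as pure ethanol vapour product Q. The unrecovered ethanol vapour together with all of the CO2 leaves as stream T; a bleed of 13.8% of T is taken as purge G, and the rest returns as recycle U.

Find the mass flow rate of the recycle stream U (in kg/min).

CO2 enters only via J and leaves only via the purge: 1130×0.143 = 0.138×(CO2 in T), and the absorber passes all CO2, so CO2 in C = CO2 in T = 1170.9 kg/min.
ethanol vapour in C: m_A = 1130×0.857 + (1−0.138)·(1−0.877)·m_A, so m_A = 968.41/0.8940 = 1083.3 kg/min.
T = (1−0.877)×1083.3 + 1170.9 = 1304.2 kg/min.
Recycle U = (1−0.138)×1304.2 = 1124.2 kg/min.

1124 kg/min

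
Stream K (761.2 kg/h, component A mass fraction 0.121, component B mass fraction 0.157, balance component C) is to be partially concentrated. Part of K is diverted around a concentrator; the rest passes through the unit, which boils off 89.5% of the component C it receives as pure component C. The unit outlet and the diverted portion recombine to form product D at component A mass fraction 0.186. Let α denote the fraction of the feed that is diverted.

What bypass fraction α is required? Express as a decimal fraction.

All 761.2×0.121 = 92.105 kg/h of component A reaches D, so D = 92.105/0.186 = 495.19 kg/h and vapour = 266.01 kg/h.
The evaporator receives (1−α)·761.2 of feed at 0.722 component C and removes 0.895 of that component C:
0.895×0.722×(1−α)×761.2 = 266.01
(1−α) = 266.01/491.88 = 0.5408;  α = 0.4592.

0.459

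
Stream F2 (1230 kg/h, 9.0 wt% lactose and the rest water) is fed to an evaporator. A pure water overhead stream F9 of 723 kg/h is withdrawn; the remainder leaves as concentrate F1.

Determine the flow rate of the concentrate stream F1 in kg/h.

Concentrate = 1230 − 723 = 507 kg/h.

507 kg/h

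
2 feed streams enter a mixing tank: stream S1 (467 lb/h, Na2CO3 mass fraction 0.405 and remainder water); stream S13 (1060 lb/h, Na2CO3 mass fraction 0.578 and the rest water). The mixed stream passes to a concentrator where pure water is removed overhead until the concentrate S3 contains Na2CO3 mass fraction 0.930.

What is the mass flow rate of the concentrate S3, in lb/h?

862.2 lb/h

Na2CO3 entering = 467×0.405 + 1060×0.578 = 801.81 lb/h.
All Na2CO3 reports to S3, so S3 = 801.81/0.930 = 862.17 lb/h.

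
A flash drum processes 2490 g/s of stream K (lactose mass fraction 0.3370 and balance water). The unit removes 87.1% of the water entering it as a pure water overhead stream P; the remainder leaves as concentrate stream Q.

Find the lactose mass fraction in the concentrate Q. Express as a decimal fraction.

0.7976

lactose is not removed: 2490×0.337 = 839.13 g/s of lactose enters Q.
water entering = 2490×0.663 = 1650.9 g/s; overhead removed = 0.871×1650.9 = 1437.9 g/s.
Concentrate = 2490 − 1437.9 = 1052.1 g/s.
Mass fraction = 839.13/1052.1 = 0.7976.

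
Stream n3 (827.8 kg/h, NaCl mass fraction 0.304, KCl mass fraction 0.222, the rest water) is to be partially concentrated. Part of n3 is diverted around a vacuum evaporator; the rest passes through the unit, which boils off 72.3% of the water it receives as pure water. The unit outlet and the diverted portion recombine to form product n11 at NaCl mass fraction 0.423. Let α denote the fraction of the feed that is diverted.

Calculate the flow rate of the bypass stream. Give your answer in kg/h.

All 827.8×0.304 = 251.65 kg/h of NaCl reaches n11, so n11 = 251.65/0.423 = 594.92 kg/h and vapour = 232.88 kg/h.
The evaporator receives (1−α)·827.8 of feed at 0.474 water and removes 0.723 of that water:
0.723×0.474×(1−α)×827.8 = 232.88
(1−α) = 232.88/283.69 = 0.8209;  α = 0.1791.
Bypass flow = 0.1791×827.8 = 148.26 kg/h.

148.3 kg/h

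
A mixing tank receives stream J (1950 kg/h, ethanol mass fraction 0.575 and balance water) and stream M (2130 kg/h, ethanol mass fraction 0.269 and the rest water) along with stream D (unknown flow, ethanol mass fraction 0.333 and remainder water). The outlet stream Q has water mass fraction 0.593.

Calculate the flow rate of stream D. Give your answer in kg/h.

Let D be the unknown flow. Total out = 4080 + D.
water balance: 2385.8 + 0.667·D = 0.593·(4080 + D)
(0.667 − 0.593)·D = 0.593×4080 − 2385.8 = 33.66
D = 33.66 / 0.074 = 454.86 kg/h

454.9 kg/h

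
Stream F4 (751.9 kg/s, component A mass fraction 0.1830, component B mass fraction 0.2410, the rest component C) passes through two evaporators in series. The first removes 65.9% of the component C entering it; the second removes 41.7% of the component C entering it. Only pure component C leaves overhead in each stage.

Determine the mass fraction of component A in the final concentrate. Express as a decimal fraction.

component C in feed = 751.9×0.576 = 433.09 kg/s.
After stage 1: component C left = (1−0.659)×433.09 = 147.69; stream total = 466.49 kg/s.
After stage 2: component C left = (1−0.417)×147.69 = 86.1; final concentrate = 404.91 kg/s.
component A fraction = 137.6/404.91 = 0.3398.

0.3398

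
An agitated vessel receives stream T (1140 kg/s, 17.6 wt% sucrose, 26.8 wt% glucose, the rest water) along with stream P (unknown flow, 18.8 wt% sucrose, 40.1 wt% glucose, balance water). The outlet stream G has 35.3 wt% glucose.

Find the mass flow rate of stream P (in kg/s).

Let P be the unknown flow. Total out = 1140 + P.
glucose balance: 305.52 + 0.401·P = 0.353·(1140 + P)
(0.401 − 0.353)·P = 0.353×1140 − 305.52 = 96.9
P = 96.9 / 0.048 = 2018.7 kg/s

2019 kg/s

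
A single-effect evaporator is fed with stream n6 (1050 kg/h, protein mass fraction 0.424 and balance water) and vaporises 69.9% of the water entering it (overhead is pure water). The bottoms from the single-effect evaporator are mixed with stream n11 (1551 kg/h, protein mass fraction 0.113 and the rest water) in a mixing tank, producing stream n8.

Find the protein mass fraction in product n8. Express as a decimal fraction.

0.285

Vapour removed = 0.699×0.576×1050 = 422.76 kg/h; concentrate = 627.24 kg/h.
protein reaching the mixer = 445.2 (from concentrate) + 1551×0.113 = 620.46 kg/h.
Product flow = 627.24 + 1551 = 2178.2 kg/h; protein fraction = 0.285.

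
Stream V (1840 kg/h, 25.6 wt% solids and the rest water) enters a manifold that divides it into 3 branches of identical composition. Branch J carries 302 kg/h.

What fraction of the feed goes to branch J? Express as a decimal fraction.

Fraction to J = 302/1840 = 0.1641.

0.164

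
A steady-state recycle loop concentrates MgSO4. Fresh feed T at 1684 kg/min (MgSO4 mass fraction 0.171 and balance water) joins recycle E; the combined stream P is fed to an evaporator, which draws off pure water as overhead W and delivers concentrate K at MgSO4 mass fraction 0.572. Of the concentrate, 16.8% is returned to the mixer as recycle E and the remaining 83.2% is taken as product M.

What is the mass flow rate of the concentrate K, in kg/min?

605.1 kg/min

Overall MgSO4 balance (none leaves overhead): MgSO4 in fresh feed = MgSO4 in product, i.e. 1684×0.171 = (1−0.168)·K·0.572.
K = 287.96/(0.572×0.832) = 605.09 kg/min.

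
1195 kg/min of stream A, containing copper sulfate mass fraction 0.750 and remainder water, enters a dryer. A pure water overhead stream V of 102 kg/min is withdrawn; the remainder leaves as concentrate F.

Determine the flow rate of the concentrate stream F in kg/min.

Concentrate = 1195 − 102 = 1093 kg/min.

1093 kg/min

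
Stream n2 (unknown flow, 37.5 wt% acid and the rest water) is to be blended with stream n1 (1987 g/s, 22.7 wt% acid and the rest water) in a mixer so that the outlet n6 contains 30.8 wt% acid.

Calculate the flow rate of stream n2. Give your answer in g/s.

2402 g/s

Let n2 be the unknown flow. Total out = 1987 + n2.
acid balance: 451.05 + 0.375·n2 = 0.308·(1987 + n2)
(0.375 − 0.308)·n2 = 0.308×1987 − 451.05 = 160.95
n2 = 160.95 / 0.067 = 2402.2 g/s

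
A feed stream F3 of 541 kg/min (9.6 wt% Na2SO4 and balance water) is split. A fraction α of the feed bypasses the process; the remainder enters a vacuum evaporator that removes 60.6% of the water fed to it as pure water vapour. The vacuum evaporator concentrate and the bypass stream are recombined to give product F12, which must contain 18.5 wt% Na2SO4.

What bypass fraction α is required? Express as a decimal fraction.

All 541×0.096 = 51.936 kg/min of Na2SO4 reaches F12, so F12 = 51.936/0.185 = 280.74 kg/min and vapour = 260.26 kg/min.
The evaporator receives (1−α)·541 of feed at 0.904 water and removes 0.606 of that water:
0.606×0.904×(1−α)×541 = 260.26
(1−α) = 260.26/296.37 = 0.8782;  α = 0.1218.

0.122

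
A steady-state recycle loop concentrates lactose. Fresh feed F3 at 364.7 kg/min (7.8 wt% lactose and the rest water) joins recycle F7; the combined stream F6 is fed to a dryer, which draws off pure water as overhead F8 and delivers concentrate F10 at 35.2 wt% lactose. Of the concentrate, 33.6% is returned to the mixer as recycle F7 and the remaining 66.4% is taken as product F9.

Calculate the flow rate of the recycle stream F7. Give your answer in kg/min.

40.89 kg/min

Overall lactose balance (none leaves overhead): lactose in fresh feed = lactose in product, i.e. 364.7×0.078 = (1−0.336)·F10·0.352.
F10 = 28.447/(0.352×0.664) = 121.71 kg/min.
Recycle F7 = 0.336×121.71 = 40.894 kg/min.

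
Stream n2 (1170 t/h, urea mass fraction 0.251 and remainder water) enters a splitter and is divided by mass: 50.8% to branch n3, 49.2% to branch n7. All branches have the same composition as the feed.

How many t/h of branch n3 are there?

Branch n3 flow = 0.508×1170 = 594.36 t/h.

594.4 t/h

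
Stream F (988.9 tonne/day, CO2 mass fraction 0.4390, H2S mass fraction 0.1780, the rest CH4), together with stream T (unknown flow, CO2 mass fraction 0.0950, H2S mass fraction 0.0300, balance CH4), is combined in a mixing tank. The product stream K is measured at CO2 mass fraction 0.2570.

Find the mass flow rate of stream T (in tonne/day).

1111 tonne/day

Let T be the unknown flow. Total out = 988.9 + T.
CO2 balance: 434.13 + 0.095·T = 0.257·(988.9 + T)
(0.095 − 0.257)·T = 0.257×988.9 − 434.13 = -179.98
T = -179.98 / -0.162 = 1111 tonne/day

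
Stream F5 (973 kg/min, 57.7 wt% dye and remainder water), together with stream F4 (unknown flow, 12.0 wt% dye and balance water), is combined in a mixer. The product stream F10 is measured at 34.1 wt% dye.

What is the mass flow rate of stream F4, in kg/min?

1039 kg/min

Let F4 be the unknown flow. Total out = 973 + F4.
dye balance: 561.42 + 0.120·F4 = 0.341·(973 + F4)
(0.120 − 0.341)·F4 = 0.341×973 − 561.42 = -229.63
F4 = -229.63 / -0.221 = 1039 kg/min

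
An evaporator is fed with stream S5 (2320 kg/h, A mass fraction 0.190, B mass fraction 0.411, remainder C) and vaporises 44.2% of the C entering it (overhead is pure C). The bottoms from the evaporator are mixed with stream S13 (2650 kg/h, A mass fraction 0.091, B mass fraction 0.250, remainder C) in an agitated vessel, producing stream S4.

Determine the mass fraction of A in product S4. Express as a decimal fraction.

Vapour removed = 0.442×0.399×2320 = 409.15 kg/h; concentrate = 1910.8 kg/h.
A reaching the mixer = 440.8 (from concentrate) + 2650×0.091 = 681.95 kg/h.
Product flow = 1910.8 + 2650 = 4560.8 kg/h; A fraction = 0.150.

0.150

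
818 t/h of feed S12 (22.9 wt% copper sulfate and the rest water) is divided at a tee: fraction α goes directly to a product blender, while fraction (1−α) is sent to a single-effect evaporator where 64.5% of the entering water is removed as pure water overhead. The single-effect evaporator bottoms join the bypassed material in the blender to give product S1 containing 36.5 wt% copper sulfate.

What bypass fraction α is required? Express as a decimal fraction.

0.251

All 818×0.229 = 187.32 t/h of copper sulfate reaches S1, so S1 = 187.32/0.365 = 513.21 t/h and vapour = 304.79 t/h.
The evaporator receives (1−α)·818 of feed at 0.771 water and removes 0.645 of that water:
0.645×0.771×(1−α)×818 = 304.79
(1−α) = 304.79/406.79 = 0.7493;  α = 0.2507.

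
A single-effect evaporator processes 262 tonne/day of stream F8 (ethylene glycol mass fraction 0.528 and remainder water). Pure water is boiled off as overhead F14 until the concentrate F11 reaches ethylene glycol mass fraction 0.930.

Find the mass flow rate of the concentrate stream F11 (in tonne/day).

ethylene glycol is conserved: 262×0.528 = 138.34 tonne/day all reports to the concentrate.
Concentrate = 138.34/(target fraction) = 148.75 tonne/day.

148.7 tonne/day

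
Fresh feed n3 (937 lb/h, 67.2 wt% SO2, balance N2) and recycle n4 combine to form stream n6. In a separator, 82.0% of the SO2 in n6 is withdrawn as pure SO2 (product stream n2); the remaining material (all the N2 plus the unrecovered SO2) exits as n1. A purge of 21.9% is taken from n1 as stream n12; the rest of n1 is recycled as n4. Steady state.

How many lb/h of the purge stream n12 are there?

N2 enters only via n3 and leaves only via the purge: 937×0.328 = 0.219×(N2 in n1), and the separator passes all N2, so N2 in n6 = N2 in n1 = 1403.4 lb/h.
SO2 in n6: m_A = 937×0.672 + (1−0.219)·(1−0.820)·m_A, so m_A = 629.66/0.8594 = 732.66 lb/h.
n1 = (1−0.820)×732.66 + 1403.4 = 1535.2 lb/h.
Purge n12 = 0.219×1535.2 = 336.22 lb/h.

336.2 lb/h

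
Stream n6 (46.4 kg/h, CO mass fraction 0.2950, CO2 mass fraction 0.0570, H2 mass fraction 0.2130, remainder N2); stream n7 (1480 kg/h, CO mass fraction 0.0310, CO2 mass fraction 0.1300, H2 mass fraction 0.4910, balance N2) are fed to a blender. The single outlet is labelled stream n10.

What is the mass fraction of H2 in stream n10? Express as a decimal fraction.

Total flow out = 46.4 + 1480 = 1526.4 kg/h.
H2 in = 46.4×0.213 + 1480×0.491 = 736.56 kg/h.
H2 mass fraction in n10 = 736.56/1526.4 = 0.4825.

0.4825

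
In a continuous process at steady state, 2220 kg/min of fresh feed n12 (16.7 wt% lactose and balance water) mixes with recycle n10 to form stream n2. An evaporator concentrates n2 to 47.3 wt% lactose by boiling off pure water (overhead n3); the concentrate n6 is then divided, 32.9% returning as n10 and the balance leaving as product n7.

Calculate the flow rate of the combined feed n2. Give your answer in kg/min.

2604 kg/min

Overall lactose balance (none leaves overhead): lactose in fresh feed = lactose in product, i.e. 2220×0.167 = (1−0.329)·n6·0.473.
n6 = 370.74/(0.473×0.671) = 1168.1 kg/min.
Recycle n10 = 0.329×1168.1 = 384.31 kg/min.
Combined feed n2 = 2220 + 384.31 = 2604.3 kg/min.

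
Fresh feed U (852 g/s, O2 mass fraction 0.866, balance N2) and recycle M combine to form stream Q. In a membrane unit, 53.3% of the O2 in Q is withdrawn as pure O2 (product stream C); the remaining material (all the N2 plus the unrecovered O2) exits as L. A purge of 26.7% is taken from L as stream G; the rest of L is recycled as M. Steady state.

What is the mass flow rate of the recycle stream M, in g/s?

697.5 g/s

N2 enters only via U and leaves only via the purge: 852×0.134 = 0.267×(N2 in L), and the membrane unit passes all N2, so N2 in Q = N2 in L = 427.6 g/s.
O2 in Q: m_A = 852×0.866 + (1−0.267)·(1−0.533)·m_A, so m_A = 737.83/0.6577 = 1121.9 g/s.
L = (1−0.533)×1121.9 + 427.6 = 951.5 g/s.
Recycle M = (1−0.267)×951.5 = 697.45 g/s.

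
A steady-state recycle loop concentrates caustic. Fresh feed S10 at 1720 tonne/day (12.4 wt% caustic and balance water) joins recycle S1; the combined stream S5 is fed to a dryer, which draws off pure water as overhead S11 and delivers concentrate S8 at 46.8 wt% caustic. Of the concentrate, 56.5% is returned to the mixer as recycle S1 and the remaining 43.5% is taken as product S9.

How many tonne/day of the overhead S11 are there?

1264 tonne/day

Overall caustic balance (none leaves overhead): caustic in fresh feed = caustic in product, i.e. 1720×0.124 = (1−0.565)·S8·0.468.
S8 = 213.28/(0.468×0.435) = 1047.6 tonne/day.
Recycle S1 = 0.565×1047.6 = 591.92 tonne/day.
Combined feed S5 = 1720 + 591.92 = 2311.9 tonne/day.
Overhead S11 = S5 − S8 = 2311.9 − 1047.6 = 1264.3 tonne/day.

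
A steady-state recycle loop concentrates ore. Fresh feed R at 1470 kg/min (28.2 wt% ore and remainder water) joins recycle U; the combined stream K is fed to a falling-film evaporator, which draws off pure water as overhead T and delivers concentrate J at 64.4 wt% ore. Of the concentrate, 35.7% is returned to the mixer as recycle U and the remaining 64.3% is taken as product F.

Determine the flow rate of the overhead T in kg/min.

Overall ore balance (none leaves overhead): ore in fresh feed = ore in product, i.e. 1470×0.282 = (1−0.357)·J·0.644.
J = 414.54/(0.644×0.643) = 1001.1 kg/min.
Recycle U = 0.357×1001.1 = 357.39 kg/min.
Combined feed K = 1470 + 357.39 = 1827.4 kg/min.
Overhead T = K − J = 1827.4 − 1001.1 = 826.3 kg/min.

826.3 kg/min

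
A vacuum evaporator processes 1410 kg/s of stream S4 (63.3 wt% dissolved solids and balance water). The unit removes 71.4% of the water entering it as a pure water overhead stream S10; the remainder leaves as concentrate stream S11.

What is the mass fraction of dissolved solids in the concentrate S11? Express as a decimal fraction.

dissolved solids is not removed: 1410×0.633 = 892.53 kg/s of dissolved solids enters S11.
water entering = 1410×0.367 = 517.47 kg/s; overhead removed = 0.714×517.47 = 369.47 kg/s.
Concentrate = 1410 − 369.47 = 1040.5 kg/s.
Mass fraction = 892.53/1040.5 = 0.858.

0.858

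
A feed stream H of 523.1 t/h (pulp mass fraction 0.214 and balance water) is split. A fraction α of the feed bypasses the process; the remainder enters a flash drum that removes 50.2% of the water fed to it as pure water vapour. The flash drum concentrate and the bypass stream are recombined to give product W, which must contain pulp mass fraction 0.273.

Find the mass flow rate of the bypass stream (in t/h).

236.6 t/h

All 523.1×0.214 = 111.94 t/h of pulp reaches W, so W = 111.94/0.273 = 410.05 t/h and vapour = 113.05 t/h.
The evaporator receives (1−α)·523.1 of feed at 0.786 water and removes 0.502 of that water:
0.502×0.786×(1−α)×523.1 = 113.05
(1−α) = 113.05/206.4 = 0.5477;  α = 0.4523.
Bypass flow = 0.4523×523.1 = 236.58 t/h.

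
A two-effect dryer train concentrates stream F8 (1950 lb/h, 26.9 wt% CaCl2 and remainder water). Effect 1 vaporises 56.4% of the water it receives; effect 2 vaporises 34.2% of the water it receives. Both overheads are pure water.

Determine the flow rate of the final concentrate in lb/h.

933.5 lb/h

water in feed = 1950×0.731 = 1425.5 lb/h.
After stage 1: water left = (1−0.564)×1425.5 = 621.5; stream total = 1146 lb/h.
After stage 2: water left = (1−0.342)×621.5 = 408.94; final concentrate = 933.49 lb/h.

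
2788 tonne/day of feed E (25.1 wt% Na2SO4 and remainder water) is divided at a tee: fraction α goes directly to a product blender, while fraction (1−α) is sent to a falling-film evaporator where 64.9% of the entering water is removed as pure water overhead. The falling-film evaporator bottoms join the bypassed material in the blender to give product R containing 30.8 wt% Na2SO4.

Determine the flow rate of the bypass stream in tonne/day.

1727 tonne/day

All 2788×0.251 = 699.79 tonne/day of Na2SO4 reaches R, so R = 699.79/0.308 = 2272 tonne/day and vapour = 515.96 tonne/day.
The evaporator receives (1−α)·2788 of feed at 0.749 water and removes 0.649 of that water:
0.649×0.749×(1−α)×2788 = 515.96
(1−α) = 515.96/1355.2 = 0.3807;  α = 0.6193.
Bypass flow = 0.6193×2788 = 1726.6 tonne/day.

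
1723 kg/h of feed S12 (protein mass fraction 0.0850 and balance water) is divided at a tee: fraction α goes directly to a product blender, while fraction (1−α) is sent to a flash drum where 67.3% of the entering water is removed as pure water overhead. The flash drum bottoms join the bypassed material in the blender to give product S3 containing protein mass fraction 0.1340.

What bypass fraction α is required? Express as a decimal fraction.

0.406

All 1723×0.085 = 146.46 kg/h of protein reaches S3, so S3 = 146.46/0.134 = 1092.9 kg/h and vapour = 630.05 kg/h.
The evaporator receives (1−α)·1723 of feed at 0.915 water and removes 0.673 of that water:
0.673×0.915×(1−α)×1723 = 630.05
(1−α) = 630.05/1061 = 0.5938;  α = 0.4062.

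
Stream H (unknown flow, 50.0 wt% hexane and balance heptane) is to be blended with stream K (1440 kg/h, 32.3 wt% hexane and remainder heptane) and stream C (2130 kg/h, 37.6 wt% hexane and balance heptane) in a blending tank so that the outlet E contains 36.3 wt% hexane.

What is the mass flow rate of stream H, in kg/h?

Let H be the unknown flow. Total out = 3570 + H.
hexane balance: 1266 + 0.500·H = 0.363·(3570 + H)
(0.500 − 0.363)·H = 0.363×3570 − 1266 = 29.91
H = 29.91 / 0.137 = 218.32 kg/h

218.3 kg/h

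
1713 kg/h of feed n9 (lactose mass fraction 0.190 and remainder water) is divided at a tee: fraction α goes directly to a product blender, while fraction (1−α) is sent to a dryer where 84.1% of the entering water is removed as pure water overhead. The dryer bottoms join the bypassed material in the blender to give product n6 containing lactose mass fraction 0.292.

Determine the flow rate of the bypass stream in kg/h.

834.6 kg/h

All 1713×0.190 = 325.47 kg/h of lactose reaches n6, so n6 = 325.47/0.292 = 1114.6 kg/h and vapour = 598.38 kg/h.
The evaporator receives (1−α)·1713 of feed at 0.810 water and removes 0.841 of that water:
0.841×0.810×(1−α)×1713 = 598.38
(1−α) = 598.38/1166.9 = 0.5128;  α = 0.4872.
Bypass flow = 0.4872×1713 = 834.6 kg/h.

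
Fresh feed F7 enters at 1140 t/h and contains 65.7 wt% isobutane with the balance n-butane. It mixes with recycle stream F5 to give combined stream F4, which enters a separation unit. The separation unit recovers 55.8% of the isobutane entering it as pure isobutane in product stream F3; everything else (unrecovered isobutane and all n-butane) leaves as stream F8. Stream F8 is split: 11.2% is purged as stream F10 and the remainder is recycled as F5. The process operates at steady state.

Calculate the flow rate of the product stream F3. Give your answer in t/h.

687.9 t/h

isobutane in F4: m_A = 1140×0.657 + (1−0.112)·(1−0.558)·m_A, so m_A = 748.98/0.6075 = 1232.9 t/h.
Product F3 = 0.558×1232.9 = 687.95 t/h.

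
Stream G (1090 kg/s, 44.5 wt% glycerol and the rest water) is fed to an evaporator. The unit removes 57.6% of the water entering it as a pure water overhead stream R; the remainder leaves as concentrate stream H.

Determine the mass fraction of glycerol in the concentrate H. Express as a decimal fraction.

0.6541

glycerol is not removed: 1090×0.445 = 485.05 kg/s of glycerol enters H.
water entering = 1090×0.555 = 604.95 kg/s; overhead removed = 0.576×604.95 = 348.45 kg/s.
Concentrate = 1090 − 348.45 = 741.55 kg/s.
Mass fraction = 485.05/741.55 = 0.6541.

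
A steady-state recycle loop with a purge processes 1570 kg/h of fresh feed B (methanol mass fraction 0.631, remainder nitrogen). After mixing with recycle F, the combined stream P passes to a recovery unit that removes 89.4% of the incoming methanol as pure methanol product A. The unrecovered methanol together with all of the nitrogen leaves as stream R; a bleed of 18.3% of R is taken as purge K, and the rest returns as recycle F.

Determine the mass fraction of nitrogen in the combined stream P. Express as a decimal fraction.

0.745

nitrogen enters only via B and leaves only via the purge: 1570×0.369 = 0.183×(nitrogen in R), and the recovery unit passes all nitrogen, so nitrogen in P = nitrogen in R = 3165.7 kg/h.
methanol in P: m_A = 1570×0.631 + (1−0.183)·(1−0.894)·m_A, so m_A = 990.67/0.9134 = 1084.6 kg/h.
P = 1084.6 + 3165.7 = 4250.3 kg/h.
nitrogen fraction in P = 3165.7/4250.3 = 0.745.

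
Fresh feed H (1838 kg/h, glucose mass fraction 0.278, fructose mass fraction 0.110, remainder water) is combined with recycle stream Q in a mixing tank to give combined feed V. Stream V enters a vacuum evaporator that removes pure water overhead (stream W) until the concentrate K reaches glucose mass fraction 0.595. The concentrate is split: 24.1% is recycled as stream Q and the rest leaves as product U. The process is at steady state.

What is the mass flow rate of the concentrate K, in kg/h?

Overall glucose balance (none leaves overhead): glucose in fresh feed = glucose in product, i.e. 1838×0.278 = (1−0.241)·K·0.595.
K = 510.96/(0.595×0.759) = 1131.4 kg/h.

1131 kg/h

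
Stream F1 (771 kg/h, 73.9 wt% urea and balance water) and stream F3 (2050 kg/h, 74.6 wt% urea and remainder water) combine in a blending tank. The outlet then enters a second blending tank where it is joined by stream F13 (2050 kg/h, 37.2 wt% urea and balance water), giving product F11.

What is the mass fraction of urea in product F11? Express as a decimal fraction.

0.587

Overall, product flow = 4871 kg/h.
urea in = 771×0.739 + 2050×0.746 + 2050×0.372 = 2861.7 kg/h.
urea fraction in F11 = 0.587.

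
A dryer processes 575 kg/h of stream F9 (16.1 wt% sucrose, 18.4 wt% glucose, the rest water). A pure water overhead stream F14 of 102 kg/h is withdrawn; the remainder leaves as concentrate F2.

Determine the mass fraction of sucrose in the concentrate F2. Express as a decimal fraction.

sucrose is not removed: 575×0.161 = 92.575 kg/h of sucrose enters F2.
Concentrate = 575 − 102 = 473 kg/h.
Mass fraction = 92.575/473 = 0.196.

0.196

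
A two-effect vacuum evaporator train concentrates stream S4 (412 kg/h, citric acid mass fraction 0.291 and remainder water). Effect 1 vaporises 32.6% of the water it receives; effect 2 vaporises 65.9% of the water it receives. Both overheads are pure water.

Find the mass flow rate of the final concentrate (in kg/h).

187 kg/h

water in feed = 412×0.709 = 292.11 kg/h.
After stage 1: water left = (1−0.326)×292.11 = 196.88; stream total = 316.77 kg/h.
After stage 2: water left = (1−0.659)×196.88 = 67.136; final concentrate = 187.03 kg/h.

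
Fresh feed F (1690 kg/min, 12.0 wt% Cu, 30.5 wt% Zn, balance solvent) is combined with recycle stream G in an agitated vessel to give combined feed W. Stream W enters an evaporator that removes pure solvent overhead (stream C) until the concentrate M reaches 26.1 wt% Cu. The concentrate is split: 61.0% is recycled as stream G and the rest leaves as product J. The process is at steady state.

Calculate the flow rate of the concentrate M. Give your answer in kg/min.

Overall Cu balance (none leaves overhead): Cu in fresh feed = Cu in product, i.e. 1690×0.120 = (1−0.610)·M·0.261.
M = 202.8/(0.261×0.390) = 1992.3 kg/min.

1992 kg/min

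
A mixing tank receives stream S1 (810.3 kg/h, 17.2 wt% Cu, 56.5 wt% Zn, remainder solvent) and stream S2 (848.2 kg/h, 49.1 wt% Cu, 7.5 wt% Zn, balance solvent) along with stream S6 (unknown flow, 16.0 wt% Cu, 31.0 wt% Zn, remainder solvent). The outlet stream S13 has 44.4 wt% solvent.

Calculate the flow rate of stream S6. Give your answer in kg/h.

Let S6 be the unknown flow. Total out = 1658.5 + S6.
solvent balance: 581.23 + 0.530·S6 = 0.444·(1658.5 + S6)
(0.530 − 0.444)·S6 = 0.444×1658.5 − 581.23 = 155.15
S6 = 155.15 / 0.086 = 1804 kg/h

1804 kg/h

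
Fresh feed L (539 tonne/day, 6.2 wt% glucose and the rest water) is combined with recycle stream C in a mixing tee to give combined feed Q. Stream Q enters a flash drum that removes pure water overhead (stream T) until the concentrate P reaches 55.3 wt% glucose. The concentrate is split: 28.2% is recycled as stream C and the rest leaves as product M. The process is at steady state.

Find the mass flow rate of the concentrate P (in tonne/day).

84.16 tonne/day

Overall glucose balance (none leaves overhead): glucose in fresh feed = glucose in product, i.e. 539×0.062 = (1−0.282)·P·0.553.
P = 33.418/(0.553×0.718) = 84.165 tonne/day.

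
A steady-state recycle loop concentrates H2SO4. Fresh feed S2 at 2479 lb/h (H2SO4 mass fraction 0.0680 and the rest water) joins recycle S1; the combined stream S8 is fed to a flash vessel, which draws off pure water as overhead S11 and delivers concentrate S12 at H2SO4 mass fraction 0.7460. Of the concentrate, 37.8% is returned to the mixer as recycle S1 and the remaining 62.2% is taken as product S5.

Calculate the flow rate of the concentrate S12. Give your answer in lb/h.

363.3 lb/h

Overall H2SO4 balance (none leaves overhead): H2SO4 in fresh feed = H2SO4 in product, i.e. 2479×0.068 = (1−0.378)·S12·0.746.
S12 = 168.57/(0.746×0.622) = 363.29 lb/h.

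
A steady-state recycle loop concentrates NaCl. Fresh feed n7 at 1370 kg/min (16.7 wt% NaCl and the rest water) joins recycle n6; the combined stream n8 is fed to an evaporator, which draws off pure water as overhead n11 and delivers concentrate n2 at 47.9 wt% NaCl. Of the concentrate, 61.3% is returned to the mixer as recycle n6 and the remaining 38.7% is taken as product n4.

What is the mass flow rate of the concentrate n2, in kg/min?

Overall NaCl balance (none leaves overhead): NaCl in fresh feed = NaCl in product, i.e. 1370×0.167 = (1−0.613)·n2·0.479.
n2 = 228.79/(0.479×0.387) = 1234.2 kg/min.

1234 kg/min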